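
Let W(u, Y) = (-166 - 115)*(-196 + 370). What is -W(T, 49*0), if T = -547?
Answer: 48894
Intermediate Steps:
W(u, Y) = -48894 (W(u, Y) = -281*174 = -48894)
-W(T, 49*0) = -1*(-48894) = 48894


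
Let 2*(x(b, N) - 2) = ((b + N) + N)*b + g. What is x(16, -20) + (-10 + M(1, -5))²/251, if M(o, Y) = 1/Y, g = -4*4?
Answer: -1239849/6275 ≈ -197.59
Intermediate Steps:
g = -16
x(b, N) = -6 + b*(b + 2*N)/2 (x(b, N) = 2 + (((b + N) + N)*b - 16)/2 = 2 + (((N + b) + N)*b - 16)/2 = 2 + ((b + 2*N)*b - 16)/2 = 2 + (b*(b + 2*N) - 16)/2 = 2 + (-16 + b*(b + 2*N))/2 = 2 + (-8 + b*(b + 2*N)/2) = -6 + b*(b + 2*N)/2)
x(16, -20) + (-10 + M(1, -5))²/251 = (-6 + (½)*16² - 20*16) + (-10 + 1/(-5))²/251 = (-6 + (½)*256 - 320) + (-10 - ⅕)²/251 = (-6 + 128 - 320) + (-51/5)²/251 = -198 + (1/251)*(2601/25) = -198 + 2601/6275 = -1239849/6275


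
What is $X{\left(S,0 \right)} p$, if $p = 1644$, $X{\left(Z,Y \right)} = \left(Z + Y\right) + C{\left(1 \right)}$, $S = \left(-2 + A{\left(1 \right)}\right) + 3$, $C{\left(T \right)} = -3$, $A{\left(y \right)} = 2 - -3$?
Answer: $4932$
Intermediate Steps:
$A{\left(y \right)} = 5$ ($A{\left(y \right)} = 2 + 3 = 5$)
$S = 6$ ($S = \left(-2 + 5\right) + 3 = 3 + 3 = 6$)
$X{\left(Z,Y \right)} = -3 + Y + Z$ ($X{\left(Z,Y \right)} = \left(Z + Y\right) - 3 = \left(Y + Z\right) - 3 = -3 + Y + Z$)
$X{\left(S,0 \right)} p = \left(-3 + 0 + 6\right) 1644 = 3 \cdot 1644 = 4932$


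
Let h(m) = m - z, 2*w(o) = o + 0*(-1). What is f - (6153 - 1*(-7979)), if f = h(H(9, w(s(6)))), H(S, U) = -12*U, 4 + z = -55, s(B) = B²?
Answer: -14289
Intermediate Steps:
z = -59 (z = -4 - 55 = -59)
w(o) = o/2 (w(o) = (o + 0*(-1))/2 = (o + 0)/2 = o/2)
h(m) = 59 + m (h(m) = m - 1*(-59) = m + 59 = 59 + m)
f = -157 (f = 59 - 6*6² = 59 - 6*36 = 59 - 12*18 = 59 - 216 = -157)
f - (6153 - 1*(-7979)) = -157 - (6153 - 1*(-7979)) = -157 - (6153 + 7979) = -157 - 1*14132 = -157 - 14132 = -14289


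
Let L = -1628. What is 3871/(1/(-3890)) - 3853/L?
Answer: -24514729467/1628 ≈ -1.5058e+7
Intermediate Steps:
3871/(1/(-3890)) - 3853/L = 3871/(1/(-3890)) - 3853/(-1628) = 3871/(-1/3890) - 3853*(-1/1628) = 3871*(-3890) + 3853/1628 = -15058190 + 3853/1628 = -24514729467/1628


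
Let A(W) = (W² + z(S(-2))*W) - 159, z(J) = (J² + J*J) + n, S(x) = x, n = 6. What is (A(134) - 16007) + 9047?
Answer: 12713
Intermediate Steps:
z(J) = 6 + 2*J² (z(J) = (J² + J*J) + 6 = (J² + J²) + 6 = 2*J² + 6 = 6 + 2*J²)
A(W) = -159 + W² + 14*W (A(W) = (W² + (6 + 2*(-2)²)*W) - 159 = (W² + (6 + 2*4)*W) - 159 = (W² + (6 + 8)*W) - 159 = (W² + 14*W) - 159 = -159 + W² + 14*W)
(A(134) - 16007) + 9047 = ((-159 + 134² + 14*134) - 16007) + 9047 = ((-159 + 17956 + 1876) - 16007) + 9047 = (19673 - 16007) + 9047 = 3666 + 9047 = 12713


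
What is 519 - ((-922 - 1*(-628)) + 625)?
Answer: 188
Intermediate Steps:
519 - ((-922 - 1*(-628)) + 625) = 519 - ((-922 + 628) + 625) = 519 - (-294 + 625) = 519 - 1*331 = 519 - 331 = 188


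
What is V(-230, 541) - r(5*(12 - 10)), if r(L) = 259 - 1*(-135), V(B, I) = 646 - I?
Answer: -289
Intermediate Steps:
r(L) = 394 (r(L) = 259 + 135 = 394)
V(-230, 541) - r(5*(12 - 10)) = (646 - 1*541) - 1*394 = (646 - 541) - 394 = 105 - 394 = -289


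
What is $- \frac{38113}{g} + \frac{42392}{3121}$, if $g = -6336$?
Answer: $\frac{387546385}{19774656} \approx 19.598$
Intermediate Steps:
$- \frac{38113}{g} + \frac{42392}{3121} = - \frac{38113}{-6336} + \frac{42392}{3121} = \left(-38113\right) \left(- \frac{1}{6336}\right) + 42392 \cdot \frac{1}{3121} = \frac{38113}{6336} + \frac{42392}{3121} = \frac{387546385}{19774656}$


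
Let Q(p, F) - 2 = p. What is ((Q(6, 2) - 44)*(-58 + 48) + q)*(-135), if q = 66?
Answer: -57510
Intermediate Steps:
Q(p, F) = 2 + p
((Q(6, 2) - 44)*(-58 + 48) + q)*(-135) = (((2 + 6) - 44)*(-58 + 48) + 66)*(-135) = ((8 - 44)*(-10) + 66)*(-135) = (-36*(-10) + 66)*(-135) = (360 + 66)*(-135) = 426*(-135) = -57510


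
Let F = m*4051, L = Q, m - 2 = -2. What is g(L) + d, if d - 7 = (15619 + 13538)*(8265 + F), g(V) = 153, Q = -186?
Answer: 240982765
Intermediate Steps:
m = 0 (m = 2 - 2 = 0)
L = -186
F = 0 (F = 0*4051 = 0)
d = 240982612 (d = 7 + (15619 + 13538)*(8265 + 0) = 7 + 29157*8265 = 7 + 240982605 = 240982612)
g(L) + d = 153 + 240982612 = 240982765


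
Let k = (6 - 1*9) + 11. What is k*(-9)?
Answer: -72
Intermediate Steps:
k = 8 (k = (6 - 9) + 11 = -3 + 11 = 8)
k*(-9) = 8*(-9) = -72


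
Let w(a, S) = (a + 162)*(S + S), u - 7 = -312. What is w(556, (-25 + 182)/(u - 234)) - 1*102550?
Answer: -55499902/539 ≈ -1.0297e+5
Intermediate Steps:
u = -305 (u = 7 - 312 = -305)
w(a, S) = 2*S*(162 + a) (w(a, S) = (162 + a)*(2*S) = 2*S*(162 + a))
w(556, (-25 + 182)/(u - 234)) - 1*102550 = 2*((-25 + 182)/(-305 - 234))*(162 + 556) - 1*102550 = 2*(157/(-539))*718 - 102550 = 2*(157*(-1/539))*718 - 102550 = 2*(-157/539)*718 - 102550 = -225452/539 - 102550 = -55499902/539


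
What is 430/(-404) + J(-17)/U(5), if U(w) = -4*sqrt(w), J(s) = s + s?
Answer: -215/202 + 17*sqrt(5)/10 ≈ 2.7370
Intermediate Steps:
J(s) = 2*s
430/(-404) + J(-17)/U(5) = 430/(-404) + (2*(-17))/((-4*sqrt(5))) = 430*(-1/404) - (-17)*sqrt(5)/10 = -215/202 + 17*sqrt(5)/10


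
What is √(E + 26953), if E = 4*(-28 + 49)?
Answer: √27037 ≈ 164.43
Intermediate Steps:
E = 84 (E = 4*21 = 84)
√(E + 26953) = √(84 + 26953) = √27037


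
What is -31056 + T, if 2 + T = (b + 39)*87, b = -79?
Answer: -34538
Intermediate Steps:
T = -3482 (T = -2 + (-79 + 39)*87 = -2 - 40*87 = -2 - 3480 = -3482)
-31056 + T = -31056 - 3482 = -34538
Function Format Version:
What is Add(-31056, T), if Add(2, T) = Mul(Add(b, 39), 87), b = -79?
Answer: -34538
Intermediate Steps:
T = -3482 (T = Add(-2, Mul(Add(-79, 39), 87)) = Add(-2, Mul(-40, 87)) = Add(-2, -3480) = -3482)
Add(-31056, T) = Add(-31056, -3482) = -34538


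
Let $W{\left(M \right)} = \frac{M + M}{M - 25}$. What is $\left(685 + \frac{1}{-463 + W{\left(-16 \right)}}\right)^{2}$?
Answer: $\frac{168516590183236}{359140401} \approx 4.6922 \cdot 10^{5}$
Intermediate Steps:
$W{\left(M \right)} = \frac{2 M}{-25 + M}$
$\left(685 + \frac{1}{-463 + W{\left(-16 \right)}}\right)^{2} = \left(685 + \frac{1}{-463 + 2 \left(-16\right) \frac{1}{-25 - 16}}\right)^{2} = \left(685 + \frac{1}{-463 + 2 \left(-16\right) \frac{1}{-41}}\right)^{2} = \left(685 + \frac{1}{-463 + 2 \left(-16\right) \left(- \frac{1}{41}\right)}\right)^{2} = \left(685 + \frac{1}{-463 + \frac{32}{41}}\right)^{2} = \left(685 + \frac{1}{- \frac{18951}{41}}\right)^{2} = \left(685 - \frac{41}{18951}\right)^{2} = \left(\frac{12981394}{18951}\right)^{2} = \frac{168516590183236}{359140401}$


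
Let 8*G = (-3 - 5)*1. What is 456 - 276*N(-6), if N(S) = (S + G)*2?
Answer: 4320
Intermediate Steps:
G = -1 (G = ((-3 - 5)*1)/8 = (-8*1)/8 = (⅛)*(-8) = -1)
N(S) = -2 + 2*S (N(S) = (S - 1)*2 = (-1 + S)*2 = -2 + 2*S)
456 - 276*N(-6) = 456 - 276*(-2 + 2*(-6)) = 456 - 276*(-2 - 12) = 456 - 276*(-14) = 456 + 3864 = 4320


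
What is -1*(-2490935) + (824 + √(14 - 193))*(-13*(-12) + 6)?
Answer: 2624423 + 162*I*√179 ≈ 2.6244e+6 + 2167.4*I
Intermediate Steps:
-1*(-2490935) + (824 + √(14 - 193))*(-13*(-12) + 6) = 2490935 + (824 + √(-179))*(156 + 6) = 2490935 + (824 + I*√179)*162 = 2490935 + (133488 + 162*I*√179) = 2624423 + 162*I*√179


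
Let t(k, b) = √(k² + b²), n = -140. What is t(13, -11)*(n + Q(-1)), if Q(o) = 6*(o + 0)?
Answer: -146*√290 ≈ -2486.3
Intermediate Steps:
Q(o) = 6*o
t(k, b) = √(b² + k²)
t(13, -11)*(n + Q(-1)) = √((-11)² + 13²)*(-140 + 6*(-1)) = √(121 + 169)*(-140 - 6) = √290*(-146) = -146*√290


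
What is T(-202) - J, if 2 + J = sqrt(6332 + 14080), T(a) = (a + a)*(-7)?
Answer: 2830 - 54*sqrt(7) ≈ 2687.1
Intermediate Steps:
T(a) = -14*a (T(a) = (2*a)*(-7) = -14*a)
J = -2 + 54*sqrt(7) (J = -2 + sqrt(6332 + 14080) = -2 + sqrt(20412) = -2 + 54*sqrt(7) ≈ 140.87)
T(-202) - J = -14*(-202) - (-2 + 54*sqrt(7)) = 2828 + (2 - 54*sqrt(7)) = 2830 - 54*sqrt(7)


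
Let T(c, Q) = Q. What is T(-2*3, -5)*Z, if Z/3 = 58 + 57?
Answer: -1725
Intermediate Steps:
Z = 345 (Z = 3*(58 + 57) = 3*115 = 345)
T(-2*3, -5)*Z = -5*345 = -1725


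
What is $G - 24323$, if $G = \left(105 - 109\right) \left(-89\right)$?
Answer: $-23967$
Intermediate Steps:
$G = 356$ ($G = \left(-4\right) \left(-89\right) = 356$)
$G - 24323 = 356 - 24323 = -23967$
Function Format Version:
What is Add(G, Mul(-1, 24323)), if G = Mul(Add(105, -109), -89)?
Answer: -23967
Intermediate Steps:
G = 356 (G = Mul(-4, -89) = 356)
Add(G, Mul(-1, 24323)) = Add(356, Mul(-1, 24323)) = Add(356, -24323) = -23967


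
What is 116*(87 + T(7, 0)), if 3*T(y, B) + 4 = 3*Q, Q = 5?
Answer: 31552/3 ≈ 10517.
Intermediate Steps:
T(y, B) = 11/3 (T(y, B) = -4/3 + (3*5)/3 = -4/3 + (⅓)*15 = -4/3 + 5 = 11/3)
116*(87 + T(7, 0)) = 116*(87 + 11/3) = 116*(272/3) = 31552/3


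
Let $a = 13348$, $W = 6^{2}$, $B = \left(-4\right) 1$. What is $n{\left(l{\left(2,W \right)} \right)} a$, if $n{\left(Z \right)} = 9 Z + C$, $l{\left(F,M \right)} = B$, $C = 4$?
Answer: $-427136$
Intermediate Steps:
$B = -4$
$W = 36$
$l{\left(F,M \right)} = -4$
$n{\left(Z \right)} = 4 + 9 Z$ ($n{\left(Z \right)} = 9 Z + 4 = 4 + 9 Z$)
$n{\left(l{\left(2,W \right)} \right)} a = \left(4 + 9 \left(-4\right)\right) 13348 = \left(4 - 36\right) 13348 = \left(-32\right) 13348 = -427136$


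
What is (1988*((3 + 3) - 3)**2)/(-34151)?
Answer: -252/481 ≈ -0.52391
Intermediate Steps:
(1988*((3 + 3) - 3)**2)/(-34151) = (1988*(6 - 3)**2)*(-1/34151) = (1988*3**2)*(-1/34151) = (1988*9)*(-1/34151) = 17892*(-1/34151) = -252/481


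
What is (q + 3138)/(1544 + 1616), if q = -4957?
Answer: -1819/3160 ≈ -0.57563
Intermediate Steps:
(q + 3138)/(1544 + 1616) = (-4957 + 3138)/(1544 + 1616) = -1819/3160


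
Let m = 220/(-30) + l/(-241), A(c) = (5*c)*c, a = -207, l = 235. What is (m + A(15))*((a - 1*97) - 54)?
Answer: -289037744/723 ≈ -3.9978e+5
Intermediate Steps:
A(c) = 5*c**2
m = -6007/723 (m = 220/(-30) + 235/(-241) = 220*(-1/30) + 235*(-1/241) = -22/3 - 235/241 = -6007/723 ≈ -8.3084)
(m + A(15))*((a - 1*97) - 54) = (-6007/723 + 5*15**2)*((-207 - 1*97) - 54) = (-6007/723 + 5*225)*((-207 - 97) - 54) = (-6007/723 + 1125)*(-304 - 54) = (807368/723)*(-358) = -289037744/723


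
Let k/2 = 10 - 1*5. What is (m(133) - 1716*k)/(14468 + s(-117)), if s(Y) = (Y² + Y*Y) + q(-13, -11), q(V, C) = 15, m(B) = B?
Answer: -17027/41861 ≈ -0.40675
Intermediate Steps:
k = 10 (k = 2*(10 - 1*5) = 2*(10 - 5) = 2*5 = 10)
s(Y) = 15 + 2*Y² (s(Y) = (Y² + Y*Y) + 15 = (Y² + Y²) + 15 = 2*Y² + 15 = 15 + 2*Y²)
(m(133) - 1716*k)/(14468 + s(-117)) = (133 - 1716*10)/(14468 + (15 + 2*(-117)²)) = (133 - 17160)/(14468 + (15 + 2*13689)) = -17027/(14468 + (15 + 27378)) = -17027/(14468 + 27393) = -17027/41861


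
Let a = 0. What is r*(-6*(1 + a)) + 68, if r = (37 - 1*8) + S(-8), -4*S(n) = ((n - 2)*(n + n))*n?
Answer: -2026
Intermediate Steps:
S(n) = -n²*(-2 + n)/2 (S(n) = -(n - 2)*(n + n)*n/4 = -(-2 + n)*(2*n)*n/4 = -2*n*(-2 + n)*n/4 = -n²*(-2 + n)/2)
r = 349 (r = (37 - 1*8) + (½)*(-8)²*(2 - 1*(-8)) = (37 - 8) + (½)*64*(2 + 8) = 29 + (½)*64*10 = 29 + 320 = 349)
r*(-6*(1 + a)) + 68 = 349*(-6*(1 + 0)) + 68 = 349*(-6*1) + 68 = 349*(-6) + 68 = -2094 + 68 = -2026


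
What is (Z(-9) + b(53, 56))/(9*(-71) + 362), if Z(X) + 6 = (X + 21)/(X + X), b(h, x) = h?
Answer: -139/831 ≈ -0.16727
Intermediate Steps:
Z(X) = -6 + (21 + X)/(2*X) (Z(X) = -6 + (X + 21)/(X + X) = -6 + (21 + X)/((2*X)) = -6 + (21 + X)*(1/(2*X)) = -6 + (21 + X)/(2*X))
(Z(-9) + b(53, 56))/(9*(-71) + 362) = ((½)*(21 - 11*(-9))/(-9) + 53)/(9*(-71) + 362) = ((½)*(-⅑)*(21 + 99) + 53)/(-639 + 362) = ((½)*(-⅑)*120 + 53)/(-277) = (-20/3 + 53)*(-1/277) = (139/3)*(-1/277) = -139/831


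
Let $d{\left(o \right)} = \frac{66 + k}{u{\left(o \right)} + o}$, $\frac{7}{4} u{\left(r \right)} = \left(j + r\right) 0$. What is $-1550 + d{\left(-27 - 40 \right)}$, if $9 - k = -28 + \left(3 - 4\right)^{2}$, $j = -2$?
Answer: $- \frac{103952}{67} \approx -1551.5$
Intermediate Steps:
$u{\left(r \right)} = 0$ ($u{\left(r \right)} = \frac{4 \left(-2 + r\right) 0}{7} = \frac{4}{7} \cdot 0 = 0$)
$k = 36$ ($k = 9 - \left(-28 + \left(3 - 4\right)^{2}\right) = 9 - \left(-28 + \left(-1\right)^{2}\right) = 9 - \left(-28 + 1\right) = 9 - -27 = 9 + 27 = 36$)
$d{\left(o \right)} = \frac{102}{o}$ ($d{\left(o \right)} = \frac{66 + 36}{0 + o} = \frac{102}{o}$)
$-1550 + d{\left(-27 - 40 \right)} = -1550 + \frac{102}{-27 - 40} = -1550 + \frac{102}{-67} = -1550 + 102 \left(- \frac{1}{67}\right) = -1550 - \frac{102}{67} = - \frac{103952}{67}$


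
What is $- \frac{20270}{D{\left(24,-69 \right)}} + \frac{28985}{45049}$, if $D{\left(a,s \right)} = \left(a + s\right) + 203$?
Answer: $- \frac{454281800}{3558871} \approx -127.65$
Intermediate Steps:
$D{\left(a,s \right)} = 203 + a + s$
$- \frac{20270}{D{\left(24,-69 \right)}} + \frac{28985}{45049} = - \frac{20270}{203 + 24 - 69} + \frac{28985}{45049} = - \frac{20270}{158} + 28985 \cdot \frac{1}{45049} = \left(-20270\right) \frac{1}{158} + \frac{28985}{45049} = - \frac{10135}{79} + \frac{28985}{45049} = - \frac{454281800}{3558871}$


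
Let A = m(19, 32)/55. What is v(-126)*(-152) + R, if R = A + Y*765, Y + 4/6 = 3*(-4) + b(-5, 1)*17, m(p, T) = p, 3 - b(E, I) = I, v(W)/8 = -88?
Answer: 6783059/55 ≈ 1.2333e+5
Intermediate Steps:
v(W) = -704 (v(W) = 8*(-88) = -704)
b(E, I) = 3 - I
A = 19/55 ≈ 0.34545
Y = 64/3 (Y = -⅔ + (3*(-4) + (3 - 1*1)*17) = -⅔ + (-12 + (3 - 1)*17) = -⅔ + (-12 + 2*17) = -⅔ + (-12 + 34) = -⅔ + 22 = 64/3 ≈ 21.333)
R = 897619/55 (R = 19/55 + (64/3)*765 = 19/55 + 16320 = 897619/55 ≈ 16320.)
v(-126)*(-152) + R = -704*(-152) + 897619/55 = 107008 + 897619/55 = 6783059/55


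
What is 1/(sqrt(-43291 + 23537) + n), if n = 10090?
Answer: 5045/50913927 - I*sqrt(19754)/101827854 ≈ 9.9089e-5 - 1.3803e-6*I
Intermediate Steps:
1/(sqrt(-43291 + 23537) + n) = 1/(sqrt(-43291 + 23537) + 10090) = 1/(sqrt(-19754) + 10090) = 1/(I*sqrt(19754) + 10090) = 1/(10090 + I*sqrt(19754))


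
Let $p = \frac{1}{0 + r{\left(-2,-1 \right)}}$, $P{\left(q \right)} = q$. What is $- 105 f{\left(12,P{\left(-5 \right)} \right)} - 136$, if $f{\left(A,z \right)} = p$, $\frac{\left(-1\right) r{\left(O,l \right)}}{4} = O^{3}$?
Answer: $- \frac{4457}{32} \approx -139.28$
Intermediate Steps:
$r{\left(O,l \right)} = - 4 O^{3}$
$p = \frac{1}{32}$ ($p = \frac{1}{0 - 4 \left(-2\right)^{3}} = \frac{1}{0 - -32} = \frac{1}{0 + 32} = \frac{1}{32} \approx 0.03125$)
$f{\left(A,z \right)} = \frac{1}{32}$
$- 105 f{\left(12,P{\left(-5 \right)} \right)} - 136 = \left(-105\right) \frac{1}{32} - 136 = - \frac{105}{32} - 136 = - \frac{4457}{32}$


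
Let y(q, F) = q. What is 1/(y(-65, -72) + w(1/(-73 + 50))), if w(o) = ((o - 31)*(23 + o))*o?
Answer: -12167/413863 ≈ -0.029399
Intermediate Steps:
w(o) = o*(-31 + o)*(23 + o) (w(o) = ((-31 + o)*(23 + o))*o = o*(-31 + o)*(23 + o))
1/(y(-65, -72) + w(1/(-73 + 50))) = 1/(-65 + (-713 + (1/(-73 + 50))² - 8/(-73 + 50))/(-73 + 50)) = 1/(-65 + (-713 + (1/(-23))² - 8/(-23))/(-23)) = 1/(-65 - (-713 + (-1/23)² - 8*(-1/23))/23) = 1/(-65 - (-713 + 1/529 + 8/23)/23) = 1/(-65 - 1/23*(-376992/529)) = 1/(-65 + 376992/12167) = 1/(-413863/12167) = -12167/413863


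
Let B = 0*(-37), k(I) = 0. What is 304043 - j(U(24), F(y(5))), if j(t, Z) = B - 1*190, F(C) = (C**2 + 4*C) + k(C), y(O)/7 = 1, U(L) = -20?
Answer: 304233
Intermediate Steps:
y(O) = 7 (y(O) = 7*1 = 7)
B = 0
F(C) = C**2 + 4*C (F(C) = (C**2 + 4*C) + 0 = C**2 + 4*C)
j(t, Z) = -190 (j(t, Z) = 0 - 1*190 = 0 - 190 = -190)
304043 - j(U(24), F(y(5))) = 304043 - 1*(-190) = 304043 + 190 = 304233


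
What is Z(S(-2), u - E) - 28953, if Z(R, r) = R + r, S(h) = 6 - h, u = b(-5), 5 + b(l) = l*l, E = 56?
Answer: -28981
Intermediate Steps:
b(l) = -5 + l**2 (b(l) = -5 + l*l = -5 + l**2)
u = 20 (u = -5 + (-5)**2 = -5 + 25 = 20)
Z(S(-2), u - E) - 28953 = ((6 - 1*(-2)) + (20 - 1*56)) - 28953 = ((6 + 2) + (20 - 56)) - 28953 = (8 - 36) - 28953 = -28 - 28953 = -28981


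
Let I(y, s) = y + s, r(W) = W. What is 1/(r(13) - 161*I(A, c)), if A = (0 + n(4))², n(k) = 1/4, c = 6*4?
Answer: -16/61777 ≈ -0.00025900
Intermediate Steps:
c = 24
n(k) = ¼
A = 1/16 (A = (0 + ¼)² = (¼)² = 1/16 ≈ 0.062500)
I(y, s) = s + y
1/(r(13) - 161*I(A, c)) = 1/(13 - 161*(24 + 1/16)) = 1/(13 - 161*385/16) = 1/(13 - 61985/16) = 1/(-61777/16) = -16/61777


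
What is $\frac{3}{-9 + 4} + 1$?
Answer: $\frac{2}{5} \approx 0.4$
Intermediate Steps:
$\frac{3}{-9 + 4} + 1 = \frac{3}{-5} + 1 = 3 \left(- \frac{1}{5}\right) + 1 = - \frac{3}{5} + 1 = \frac{2}{5}$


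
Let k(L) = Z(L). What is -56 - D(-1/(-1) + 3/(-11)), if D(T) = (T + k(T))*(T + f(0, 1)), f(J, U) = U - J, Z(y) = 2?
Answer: -7346/121 ≈ -60.711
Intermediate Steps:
k(L) = 2
D(T) = (1 + T)*(2 + T) (D(T) = (T + 2)*(T + (1 - 1*0)) = (2 + T)*(T + (1 + 0)) = (2 + T)*(T + 1) = (2 + T)*(1 + T) = (1 + T)*(2 + T))
-56 - D(-1/(-1) + 3/(-11)) = -56 - (2 + (-1/(-1) + 3/(-11))² + 3*(-1/(-1) + 3/(-11))) = -56 - (2 + (-1*(-1) + 3*(-1/11))² + 3*(-1*(-1) + 3*(-1/11))) = -56 - (2 + (1 - 3/11)² + 3*(1 - 3/11)) = -56 - (2 + (8/11)² + 3*(8/11)) = -56 - (2 + 64/121 + 24/11) = -56 - 1*570/121 = -56 - 570/121 = -7346/121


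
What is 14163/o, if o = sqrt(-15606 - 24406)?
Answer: -14163*I*sqrt(10003)/20006 ≈ -70.804*I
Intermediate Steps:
o = 2*I*sqrt(10003) (o = sqrt(-40012) = 2*I*sqrt(10003) ≈ 200.03*I)
14163/o = 14163/((2*I*sqrt(10003))) = 14163*(-I*sqrt(10003)/20006) = -14163*I*sqrt(10003)/20006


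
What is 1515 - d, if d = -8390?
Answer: 9905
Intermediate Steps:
1515 - d = 1515 - 1*(-8390) = 1515 + 8390 = 9905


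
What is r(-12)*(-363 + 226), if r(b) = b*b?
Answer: -19728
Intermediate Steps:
r(b) = b²
r(-12)*(-363 + 226) = (-12)²*(-363 + 226) = 144*(-137) = -19728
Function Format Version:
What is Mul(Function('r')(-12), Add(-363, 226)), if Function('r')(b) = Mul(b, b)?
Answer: -19728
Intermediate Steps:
Function('r')(b) = Pow(b, 2)
Mul(Function('r')(-12), Add(-363, 226)) = Mul(Pow(-12, 2), Add(-363, 226)) = Mul(144, -137) = -19728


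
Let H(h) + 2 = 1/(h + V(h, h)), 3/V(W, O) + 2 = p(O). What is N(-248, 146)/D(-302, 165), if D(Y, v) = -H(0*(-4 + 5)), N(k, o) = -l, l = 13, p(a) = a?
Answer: -39/8 ≈ -4.8750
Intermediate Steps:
V(W, O) = 3/(-2 + O)
N(k, o) = -13 (N(k, o) = -1*13 = -13)
H(h) = -2 + 1/(h + 3/(-2 + h))
D(Y, v) = 8/3 (D(Y, v) = -(-6 - (-1 + 2*(0*(-4 + 5)))*(-2 + 0*(-4 + 5)))/(3 + (0*(-4 + 5))*(-2 + 0*(-4 + 5))) = -(-6 - (-1 + 2*(0*1))*(-2 + 0*1))/(3 + (0*1)*(-2 + 0*1)) = -(-6 - (-1 + 2*0)*(-2 + 0))/(3 + 0*(-2 + 0)) = -(-6 - 1*(-1 + 0)*(-2))/(3 + 0*(-2)) = -(-6 - 1*(-1)*(-2))/(3 + 0) = -(-6 - 2)/3 = -(-8)/3 = -1*(-8/3) = 8/3)
N(-248, 146)/D(-302, 165) = -13/8/3 = -13*3/8 = -39/8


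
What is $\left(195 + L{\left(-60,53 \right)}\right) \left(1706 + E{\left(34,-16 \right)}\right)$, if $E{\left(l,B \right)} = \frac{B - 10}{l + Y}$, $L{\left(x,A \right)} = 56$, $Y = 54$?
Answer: $\frac{18837801}{44} \approx 4.2813 \cdot 10^{5}$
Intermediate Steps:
$E{\left(l,B \right)} = \frac{-10 + B}{54 + l}$ ($E{\left(l,B \right)} = \frac{B - 10}{l + 54} = \frac{-10 + B}{54 + l}$)
$\left(195 + L{\left(-60,53 \right)}\right) \left(1706 + E{\left(34,-16 \right)}\right) = \left(195 + 56\right) \left(1706 + \frac{-10 - 16}{54 + 34}\right) = 251 \left(1706 + \frac{1}{88} \left(-26\right)\right) = 251 \left(1706 - \frac{13}{44}\right) = 251 \cdot \frac{75051}{44} = \frac{18837801}{44}$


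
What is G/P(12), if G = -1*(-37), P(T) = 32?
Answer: 37/32 ≈ 1.1563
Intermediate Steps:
G = 37
G/P(12) = 37/32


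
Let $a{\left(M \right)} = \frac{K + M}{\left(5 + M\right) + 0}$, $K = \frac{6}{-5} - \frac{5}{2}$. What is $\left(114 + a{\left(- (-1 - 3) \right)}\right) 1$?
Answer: $\frac{3421}{30} \approx 114.03$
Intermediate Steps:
$K = - \frac{37}{10}$ ($K = 6 \left(- \frac{1}{5}\right) - \frac{5}{2} = - \frac{6}{5} - \frac{5}{2} = - \frac{37}{10} \approx -3.7$)
$a{\left(M \right)} = \frac{- \frac{37}{10} + M}{5 + M}$ ($a{\left(M \right)} = \frac{- \frac{37}{10} + M}{\left(5 + M\right) + 0} = \frac{- \frac{37}{10} + M}{5 + M}$)
$\left(114 + a{\left(- (-1 - 3) \right)}\right) 1 = \left(114 + \frac{- \frac{37}{10} - \left(-1 - 3\right)}{5 - \left(-1 - 3\right)}\right) 1 = \left(114 + \frac{- \frac{37}{10} - -4}{5 - -4}\right) 1 = \left(114 + \frac{- \frac{37}{10} + 4}{5 + 4}\right) 1 = \left(114 + \frac{1}{9} \cdot \frac{3}{10}\right) 1 = \left(114 + \frac{1}{30}\right) 1 = \frac{3421}{30} \cdot 1 = \frac{3421}{30}$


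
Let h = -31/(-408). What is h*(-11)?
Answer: -341/408 ≈ -0.83578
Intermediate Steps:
h = 31/408 (h = -31*(-1/408) = 31/408 ≈ 0.075980)
h*(-11) = (31/408)*(-11) = -341/408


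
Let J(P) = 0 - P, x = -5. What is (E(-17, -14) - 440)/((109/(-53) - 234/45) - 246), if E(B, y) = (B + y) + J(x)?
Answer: 123490/67113 ≈ 1.8400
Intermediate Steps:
J(P) = -P
E(B, y) = 5 + B + y (E(B, y) = (B + y) - 1*(-5) = (B + y) + 5 = 5 + B + y)
(E(-17, -14) - 440)/((109/(-53) - 234/45) - 246) = ((5 - 17 - 14) - 440)/((109/(-53) - 234/45) - 246) = (-26 - 440)/((109*(-1/53) - 234*1/45) - 246) = -466/((-109/53 - 26/5) - 246) = -466/(-1923/265 - 246) = -466/(-67113/265) = -466*(-265/67113) = 123490/67113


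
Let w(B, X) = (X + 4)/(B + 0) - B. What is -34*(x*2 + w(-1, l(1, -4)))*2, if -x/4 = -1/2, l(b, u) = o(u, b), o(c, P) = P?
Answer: 0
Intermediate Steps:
l(b, u) = b
x = 2 (x = -(-4)/2 = -4*(-½) = 2)
w(B, X) = -B + (4 + X)/B (w(B, X) = (4 + X)/B - B = -B + (4 + X)/B)
-34*(x*2 + w(-1, l(1, -4)))*2 = -34*(2*2 + (4 + 1 - 1*(-1)²)/(-1))*2 = -34*(4 - (4 + 1 - 1*1))*2 = -34*(4 - (4 + 1 - 1))*2 = -34*(4 - 1*4)*2 = -34*(4 - 4)*2 = -34*0*2 = 0*2 = 0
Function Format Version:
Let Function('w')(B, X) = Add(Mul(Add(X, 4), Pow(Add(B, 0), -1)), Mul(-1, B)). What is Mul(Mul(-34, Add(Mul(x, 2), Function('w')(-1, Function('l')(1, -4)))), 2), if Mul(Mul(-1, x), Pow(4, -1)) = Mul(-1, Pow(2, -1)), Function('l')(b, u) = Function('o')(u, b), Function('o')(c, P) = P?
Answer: 0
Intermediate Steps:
Function('l')(b, u) = b
x = 2 (x = Mul(-4, Mul(-1, Pow(2, -1))) = Mul(-4, Mul(-1, Rational(1, 2))) = Mul(-4, Rational(-1, 2)) = 2)
Function('w')(B, X) = Add(Mul(-1, B), Mul(Pow(B, -1), Add(4, X))) (Function('w')(B, X) = Add(Mul(Add(4, X), Pow(B, -1)), Mul(-1, B)) = Add(Mul(Pow(B, -1), Add(4, X)), Mul(-1, B)) = Add(Mul(-1, B), Mul(Pow(B, -1), Add(4, X))))
Mul(Mul(-34, Add(Mul(x, 2), Function('w')(-1, Function('l')(1, -4)))), 2) = Mul(Mul(-34, Add(Mul(2, 2), Mul(Pow(-1, -1), Add(4, 1, Mul(-1, Pow(-1, 2)))))), 2) = Mul(Mul(-34, Add(4, Mul(-1, Add(4, 1, Mul(-1, 1))))), 2) = Mul(Mul(-34, Add(4, Mul(-1, Add(4, 1, -1)))), 2) = Mul(Mul(-34, Add(4, Mul(-1, 4))), 2) = Mul(Mul(-34, Add(4, -4)), 2) = Mul(Mul(-34, 0), 2) = Mul(0, 2) = 0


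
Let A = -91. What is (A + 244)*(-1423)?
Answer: -217719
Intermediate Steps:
(A + 244)*(-1423) = (-91 + 244)*(-1423) = 153*(-1423) = -217719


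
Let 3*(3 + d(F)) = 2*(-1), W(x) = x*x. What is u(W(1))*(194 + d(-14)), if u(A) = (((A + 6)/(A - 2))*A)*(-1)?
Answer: 3997/3 ≈ 1332.3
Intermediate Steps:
W(x) = x**2
d(F) = -11/3 (d(F) = -3 + (2*(-1))/3 = -3 + (1/3)*(-2) = -3 - 2/3 = -11/3)
u(A) = -A*(6 + A)/(-2 + A) (u(A) = (((6 + A)/(-2 + A))*A)*(-1) = (A*(6 + A)/(-2 + A))*(-1) = -A*(6 + A)/(-2 + A))
u(W(1))*(194 + d(-14)) = (-1*1**2*(6 + 1**2)/(-2 + 1**2))*(194 - 11/3) = -1*1*(6 + 1)/(-2 + 1)*(571/3) = -1*1*7/(-1)*(571/3) = -1*1*(-1)*7*(571/3) = 7*(571/3) = 3997/3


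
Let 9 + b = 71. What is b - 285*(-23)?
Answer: 6617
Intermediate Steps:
b = 62 (b = -9 + 71 = 62)
b - 285*(-23) = 62 - 285*(-23) = 62 - 57*(-115) = 62 + 6555 = 6617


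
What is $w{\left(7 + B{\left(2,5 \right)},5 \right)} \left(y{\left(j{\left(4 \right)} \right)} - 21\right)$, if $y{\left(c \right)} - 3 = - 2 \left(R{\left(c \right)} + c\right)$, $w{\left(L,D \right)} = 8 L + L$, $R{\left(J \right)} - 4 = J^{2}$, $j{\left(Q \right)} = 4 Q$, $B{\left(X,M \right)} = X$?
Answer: $-46170$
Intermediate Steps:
$R{\left(J \right)} = 4 + J^{2}$
$w{\left(L,D \right)} = 9 L$
$y{\left(c \right)} = -5 - 2 c - 2 c^{2}$ ($y{\left(c \right)} = 3 - 2 \left(\left(4 + c^{2}\right) + c\right) = 3 - 2 \left(4 + c + c^{2}\right) = 3 - \left(8 + 2 c + 2 c^{2}\right) = -5 - 2 c - 2 c^{2}$)
$w{\left(7 + B{\left(2,5 \right)},5 \right)} \left(y{\left(j{\left(4 \right)} \right)} - 21\right) = 9 \left(7 + 2\right) \left(\left(-5 - 2 \cdot 4 \cdot 4 - 2 \left(4 \cdot 4\right)^{2}\right) - 21\right) = 9 \cdot 9 \left(\left(-5 - 32 - 2 \cdot 16^{2}\right) - 21\right) = 81 \left(\left(-5 - 32 - 512\right) - 21\right) = 81 \left(-549 - 21\right) = 81 \left(-570\right) = -46170$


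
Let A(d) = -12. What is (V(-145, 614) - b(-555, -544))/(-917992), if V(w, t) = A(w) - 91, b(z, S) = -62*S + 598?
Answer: 34429/917992 ≈ 0.037505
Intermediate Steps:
b(z, S) = 598 - 62*S
V(w, t) = -103 (V(w, t) = -12 - 91 = -103)
(V(-145, 614) - b(-555, -544))/(-917992) = (-103 - (598 - 62*(-544)))/(-917992) = (-103 - (598 + 33728))*(-1/917992) = (-103 - 1*34326)*(-1/917992) = (-103 - 34326)*(-1/917992) = -34429*(-1/917992) = 34429/917992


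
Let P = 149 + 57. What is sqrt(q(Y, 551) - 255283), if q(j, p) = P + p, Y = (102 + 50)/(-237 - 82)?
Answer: I*sqrt(254526) ≈ 504.51*I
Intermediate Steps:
P = 206
Y = -152/319 (Y = 152/(-319) = 152*(-1/319) = -152/319 ≈ -0.47649)
q(j, p) = 206 + p
sqrt(q(Y, 551) - 255283) = sqrt((206 + 551) - 255283) = sqrt(757 - 255283) = sqrt(-254526) = I*sqrt(254526)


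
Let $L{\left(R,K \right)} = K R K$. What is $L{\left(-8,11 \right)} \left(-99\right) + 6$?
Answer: $95838$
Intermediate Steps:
$L{\left(R,K \right)} = R K^{2}$
$L{\left(-8,11 \right)} \left(-99\right) + 6 = - 8 \cdot 11^{2} \left(-99\right) + 6 = \left(-8\right) 121 \left(-99\right) + 6 = \left(-968\right) \left(-99\right) + 6 = 95832 + 6 = 95838$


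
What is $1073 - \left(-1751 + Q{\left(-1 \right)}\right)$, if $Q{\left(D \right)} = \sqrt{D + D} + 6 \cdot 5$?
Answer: $2794 - i \sqrt{2} \approx 2794.0 - 1.4142 i$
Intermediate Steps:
$Q{\left(D \right)} = 30 + \sqrt{2} \sqrt{D}$ ($Q{\left(D \right)} = \sqrt{2 D} + 30 = \sqrt{2} \sqrt{D} + 30 = 30 + \sqrt{2} \sqrt{D}$)
$1073 - \left(-1751 + Q{\left(-1 \right)}\right) = 1073 + \left(1751 - \left(30 + \sqrt{2} \sqrt{-1}\right)\right) = 1073 + \left(1751 - \left(30 + \sqrt{2} i\right)\right) = 1073 + \left(1751 - \left(30 + i \sqrt{2}\right)\right) = 1073 + \left(1721 - i \sqrt{2}\right) = 2794 - i \sqrt{2}$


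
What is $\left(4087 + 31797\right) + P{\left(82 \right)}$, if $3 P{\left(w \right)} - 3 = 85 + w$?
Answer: $\frac{107822}{3} \approx 35941.0$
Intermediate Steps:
$P{\left(w \right)} = \frac{88}{3} + \frac{w}{3}$ ($P{\left(w \right)} = 1 + \frac{85 + w}{3} = 1 + \left(\frac{85}{3} + \frac{w}{3}\right) = \frac{88}{3} + \frac{w}{3}$)
$\left(4087 + 31797\right) + P{\left(82 \right)} = \left(4087 + 31797\right) + \left(\frac{88}{3} + \frac{1}{3} \cdot 82\right) = 35884 + \left(\frac{88}{3} + \frac{82}{3}\right) = 35884 + \frac{170}{3} = \frac{107822}{3}$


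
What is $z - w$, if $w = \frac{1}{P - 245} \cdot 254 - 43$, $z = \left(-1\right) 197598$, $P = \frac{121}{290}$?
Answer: $- \frac{14012304935}{70929} \approx -1.9755 \cdot 10^{5}$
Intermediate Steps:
$P = \frac{121}{290}$ ($P = 121 \cdot \frac{1}{290} = \frac{121}{290} \approx 0.41724$)
$z = -197598$
$w = - \frac{3123607}{70929}$ ($w = \frac{1}{\frac{121}{290} - 245} \cdot 254 - 43 = \frac{1}{- \frac{70929}{290}} \cdot 254 - 43 = \left(- \frac{290}{70929}\right) 254 - 43 = - \frac{73660}{70929} - 43 = - \frac{3123607}{70929} \approx -44.039$)
$z - w = -197598 - - \frac{3123607}{70929} = -197598 + \frac{3123607}{70929} = - \frac{14012304935}{70929}$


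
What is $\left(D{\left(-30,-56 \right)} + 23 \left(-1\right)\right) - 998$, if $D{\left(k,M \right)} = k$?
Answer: $-1051$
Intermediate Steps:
$\left(D{\left(-30,-56 \right)} + 23 \left(-1\right)\right) - 998 = \left(-30 + 23 \left(-1\right)\right) - 998 = \left(-30 - 23\right) - 998 = -53 - 998 = -1051$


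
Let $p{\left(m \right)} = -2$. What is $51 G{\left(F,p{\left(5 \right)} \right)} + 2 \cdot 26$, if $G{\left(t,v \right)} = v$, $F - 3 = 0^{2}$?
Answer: $-50$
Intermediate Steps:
$F = 3$ ($F = 3 + 0^{2} = 3 + 0 = 3$)
$51 G{\left(F,p{\left(5 \right)} \right)} + 2 \cdot 26 = 51 \left(-2\right) + 2 \cdot 26 = -102 + 52 = -50$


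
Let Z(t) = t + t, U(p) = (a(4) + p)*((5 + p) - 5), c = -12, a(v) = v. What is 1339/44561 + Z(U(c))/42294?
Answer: 10864563/314110489 ≈ 0.034588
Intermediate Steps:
U(p) = p*(4 + p) (U(p) = (4 + p)*((5 + p) - 5) = (4 + p)*p = p*(4 + p))
Z(t) = 2*t
1339/44561 + Z(U(c))/42294 = 1339/44561 + (2*(-12*(4 - 12)))/42294 = 1339*(1/44561) + (2*(-12*(-8)))*(1/42294) = 1339/44561 + (2*96)*(1/42294) = 1339/44561 + 192*(1/42294) = 1339/44561 + 32/7049 = 10864563/314110489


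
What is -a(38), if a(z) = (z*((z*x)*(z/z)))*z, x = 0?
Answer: 0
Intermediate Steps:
a(z) = 0 (a(z) = (z*((z*0)*(z/z)))*z = (z*(0*1))*z = (z*0)*z = 0*z = 0)
-a(38) = -1*0 = 0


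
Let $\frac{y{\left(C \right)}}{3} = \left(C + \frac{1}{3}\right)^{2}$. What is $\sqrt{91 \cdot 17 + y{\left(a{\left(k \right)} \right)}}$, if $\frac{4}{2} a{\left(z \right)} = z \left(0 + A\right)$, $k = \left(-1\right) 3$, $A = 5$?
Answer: $\frac{\sqrt{61239}}{6} \approx 41.244$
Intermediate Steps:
$k = -3$
$a{\left(z \right)} = \frac{5 z}{2}$ ($a{\left(z \right)} = \frac{z \left(0 + 5\right)}{2} = \frac{z 5}{2} = \frac{5 z}{2}$)
$y{\left(C \right)} = 3 \left(\frac{1}{3} + C\right)^{2}$ ($y{\left(C \right)} = 3 \left(C + \frac{1}{3}\right)^{2} = 3 \left(\frac{1}{3} + C\right)^{2}$)
$\sqrt{91 \cdot 17 + y{\left(a{\left(k \right)} \right)}} = \sqrt{91 \cdot 17 + \frac{\left(1 + 3 \cdot \frac{5}{2} \left(-3\right)\right)^{2}}{3}} = \sqrt{1547 + \frac{\left(1 + 3 \left(- \frac{15}{2}\right)\right)^{2}}{3}} = \sqrt{1547 + \frac{\left(1 - \frac{45}{2}\right)^{2}}{3}} = \sqrt{1547 + \frac{\left(- \frac{43}{2}\right)^{2}}{3}} = \sqrt{1547 + \frac{1}{3} \cdot \frac{1849}{4}} = \sqrt{1547 + \frac{1849}{12}} = \sqrt{\frac{20413}{12}} = \frac{\sqrt{61239}}{6}$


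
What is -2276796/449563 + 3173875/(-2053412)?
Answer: -6102056994577/923138058956 ≈ -6.6101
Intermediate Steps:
-2276796/449563 + 3173875/(-2053412) = -2276796*1/449563 + 3173875*(-1/2053412) = -2276796/449563 - 3173875/2053412 = -6102056994577/923138058956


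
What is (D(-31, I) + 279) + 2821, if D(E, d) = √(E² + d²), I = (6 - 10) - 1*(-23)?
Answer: 3100 + √1322 ≈ 3136.4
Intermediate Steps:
I = 19 (I = -4 + 23 = 19)
(D(-31, I) + 279) + 2821 = (√((-31)² + 19²) + 279) + 2821 = (√(961 + 361) + 279) + 2821 = (√1322 + 279) + 2821 = (279 + √1322) + 2821 = 3100 + √1322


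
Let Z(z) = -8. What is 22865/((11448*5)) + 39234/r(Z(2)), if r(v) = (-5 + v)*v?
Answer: 4323331/11448 ≈ 377.65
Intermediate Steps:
r(v) = v*(-5 + v)
22865/((11448*5)) + 39234/r(Z(2)) = 22865/((11448*5)) + 39234/((-8*(-5 - 8))) = 22865/57240 + 39234/((-8*(-13))) = 22865*(1/57240) + 39234/104 = 4573/11448 + 39234*(1/104) = 4573/11448 + 1509/4 = 4323331/11448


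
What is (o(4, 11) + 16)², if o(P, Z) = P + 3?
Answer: 529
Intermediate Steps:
o(P, Z) = 3 + P
(o(4, 11) + 16)² = ((3 + 4) + 16)² = (7 + 16)² = 23² = 529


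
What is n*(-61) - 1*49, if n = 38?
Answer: -2367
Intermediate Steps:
n*(-61) - 1*49 = 38*(-61) - 1*49 = -2318 - 49 = -2367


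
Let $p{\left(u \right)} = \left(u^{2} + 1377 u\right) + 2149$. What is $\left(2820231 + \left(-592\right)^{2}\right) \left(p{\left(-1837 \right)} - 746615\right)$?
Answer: $318826065030$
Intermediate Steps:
$p{\left(u \right)} = 2149 + u^{2} + 1377 u$
$\left(2820231 + \left(-592\right)^{2}\right) \left(p{\left(-1837 \right)} - 746615\right) = \left(2820231 + \left(-592\right)^{2}\right) \left(\left(2149 + \left(-1837\right)^{2} + 1377 \left(-1837\right)\right) - 746615\right) = \left(2820231 + 350464\right) \left(\left(2149 + 3374569 - 2529549\right) - 746615\right) = 3170695 \left(847169 - 746615\right) = 3170695 \cdot 100554 = 318826065030$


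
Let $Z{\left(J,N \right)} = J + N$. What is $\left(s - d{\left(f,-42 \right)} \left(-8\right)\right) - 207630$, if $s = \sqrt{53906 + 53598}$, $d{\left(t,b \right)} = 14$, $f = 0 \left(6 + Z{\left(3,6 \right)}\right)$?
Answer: $-207518 + 4 \sqrt{6719} \approx -2.0719 \cdot 10^{5}$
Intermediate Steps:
$f = 0$ ($f = 0 \left(6 + \left(3 + 6\right)\right) = 0 \left(6 + 9\right) = 0 \cdot 15 = 0$)
$s = 4 \sqrt{6719}$ ($s = \sqrt{107504} = 4 \sqrt{6719} \approx 327.88$)
$\left(s - d{\left(f,-42 \right)} \left(-8\right)\right) - 207630 = \left(4 \sqrt{6719} - 14 \left(-8\right)\right) - 207630 = \left(4 \sqrt{6719} - -112\right) - 207630 = \left(4 \sqrt{6719} + 112\right) - 207630 = \left(112 + 4 \sqrt{6719}\right) - 207630 = -207518 + 4 \sqrt{6719}$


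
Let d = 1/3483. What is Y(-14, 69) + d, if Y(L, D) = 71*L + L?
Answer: -3510863/3483 ≈ -1008.0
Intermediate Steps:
d = 1/3483 ≈ 0.00028711
Y(L, D) = 72*L
Y(-14, 69) + d = 72*(-14) + 1/3483 = -1008 + 1/3483 = -3510863/3483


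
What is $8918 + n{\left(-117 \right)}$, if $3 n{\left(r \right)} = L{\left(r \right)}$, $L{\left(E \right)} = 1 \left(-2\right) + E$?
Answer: $\frac{26635}{3} \approx 8878.3$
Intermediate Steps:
$L{\left(E \right)} = -2 + E$
$n{\left(r \right)} = - \frac{2}{3} + \frac{r}{3}$ ($n{\left(r \right)} = \frac{-2 + r}{3} = - \frac{2}{3} + \frac{r}{3}$)
$8918 + n{\left(-117 \right)} = 8918 + \left(- \frac{2}{3} + \frac{1}{3} \left(-117\right)\right) = 8918 - \frac{119}{3} = \frac{26635}{3}$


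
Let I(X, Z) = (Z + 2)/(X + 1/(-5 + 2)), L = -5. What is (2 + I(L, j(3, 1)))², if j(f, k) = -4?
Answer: 361/64 ≈ 5.6406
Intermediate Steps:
I(X, Z) = (2 + Z)/(-⅓ + X) (I(X, Z) = (2 + Z)/(X + 1/(-3)) = (2 + Z)/(X - ⅓) = (2 + Z)/(-⅓ + X))
(2 + I(L, j(3, 1)))² = (2 + 3*(2 - 4)/(-1 + 3*(-5)))² = (2 + 3*(-2)/(-1 - 15))² = (2 + 3*(-2)/(-16))² = (2 + 3*(-1/16)*(-2))² = (2 + 3/8)² = (19/8)² = 361/64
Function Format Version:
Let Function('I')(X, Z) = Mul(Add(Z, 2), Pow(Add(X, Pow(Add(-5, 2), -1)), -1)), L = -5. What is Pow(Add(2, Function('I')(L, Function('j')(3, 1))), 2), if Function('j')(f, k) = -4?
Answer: Rational(361, 64) ≈ 5.6406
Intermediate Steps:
Function('I')(X, Z) = Mul(Pow(Add(Rational(-1, 3), X), -1), Add(2, Z)) (Function('I')(X, Z) = Mul(Add(2, Z), Pow(Add(X, Pow(-3, -1)), -1)) = Mul(Add(2, Z), Pow(Add(X, Rational(-1, 3)), -1)) = Mul(Add(2, Z), Pow(Add(Rational(-1, 3), X), -1)) = Mul(Pow(Add(Rational(-1, 3), X), -1), Add(2, Z)))
Pow(Add(2, Function('I')(L, Function('j')(3, 1))), 2) = Pow(Add(2, Mul(3, Pow(Add(-1, Mul(3, -5)), -1), Add(2, -4))), 2) = Pow(Add(2, Mul(3, Pow(Add(-1, -15), -1), -2)), 2) = Pow(Add(2, Mul(3, Pow(-16, -1), -2)), 2) = Pow(Add(2, Mul(3, Rational(-1, 16), -2)), 2) = Pow(Add(2, Rational(3, 8)), 2) = Pow(Rational(19, 8), 2) = Rational(361, 64)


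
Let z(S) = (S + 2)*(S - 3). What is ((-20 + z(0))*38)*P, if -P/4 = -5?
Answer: -19760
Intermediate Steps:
P = 20 (P = -4*(-5) = 20)
z(S) = (-3 + S)*(2 + S) (z(S) = (2 + S)*(-3 + S) = (-3 + S)*(2 + S))
((-20 + z(0))*38)*P = ((-20 + (-6 + 0**2 - 1*0))*38)*20 = ((-20 + (-6 + 0 + 0))*38)*20 = ((-20 - 6)*38)*20 = -26*38*20 = -988*20 = -19760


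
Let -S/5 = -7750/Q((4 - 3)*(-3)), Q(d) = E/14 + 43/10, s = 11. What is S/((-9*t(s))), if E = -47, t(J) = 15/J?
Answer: -271250/81 ≈ -3348.8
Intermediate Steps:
Q(d) = 33/35 (Q(d) = -47/14 + 43/10 = 33/35)
S = 1356250/33 (S = -(-38750)/33/35 = -(-38750)*35/33 = -5*(-271250/33) = 1356250/33 ≈ 41099.)
S/((-9*t(s))) = 1356250/(33*((-135/11))) = 1356250/(33*((-9*15/11))) = 1356250/(33*(-135/11)) = (1356250/33)*(-11/135) = -271250/81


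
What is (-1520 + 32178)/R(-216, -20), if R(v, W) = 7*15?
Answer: 30658/105 ≈ 291.98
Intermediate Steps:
R(v, W) = 105
(-1520 + 32178)/R(-216, -20) = (-1520 + 32178)/105 = 30658*(1/105) = 30658/105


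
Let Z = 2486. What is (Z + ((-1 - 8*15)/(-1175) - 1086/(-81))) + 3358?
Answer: 185829517/31725 ≈ 5857.5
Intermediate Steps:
(Z + ((-1 - 8*15)/(-1175) - 1086/(-81))) + 3358 = (2486 + ((-1 - 8*15)/(-1175) - 1086/(-81))) + 3358 = (2486 + ((-1 - 120)*(-1/1175) - 1086*(-1/81))) + 3358 = (2486 + (-121*(-1/1175) + 362/27)) + 3358 = (2486 + (121/1175 + 362/27)) + 3358 = (2486 + 428617/31725) + 3358 = 79296967/31725 + 3358 = 185829517/31725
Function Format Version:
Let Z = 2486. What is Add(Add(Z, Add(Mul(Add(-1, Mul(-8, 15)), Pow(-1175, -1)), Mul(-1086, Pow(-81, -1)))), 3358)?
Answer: Rational(185829517, 31725) ≈ 5857.5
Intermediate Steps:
Add(Add(Z, Add(Mul(Add(-1, Mul(-8, 15)), Pow(-1175, -1)), Mul(-1086, Pow(-81, -1)))), 3358) = Add(Add(2486, Add(Mul(Add(-1, Mul(-8, 15)), Pow(-1175, -1)), Mul(-1086, Pow(-81, -1)))), 3358) = Add(Add(2486, Add(Mul(Add(-1, -120), Rational(-1, 1175)), Mul(-1086, Rational(-1, 81)))), 3358) = Add(Add(2486, Add(Mul(-121, Rational(-1, 1175)), Rational(362, 27))), 3358) = Add(Add(2486, Add(Rational(121, 1175), Rational(362, 27))), 3358) = Add(Add(2486, Rational(428617, 31725)), 3358) = Add(Rational(79296967, 31725), 3358) = Rational(185829517, 31725)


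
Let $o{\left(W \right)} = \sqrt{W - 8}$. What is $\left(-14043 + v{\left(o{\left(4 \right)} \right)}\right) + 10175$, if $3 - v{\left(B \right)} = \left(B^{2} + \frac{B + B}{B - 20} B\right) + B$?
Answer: $- \frac{390001}{101} - \frac{206 i}{101} \approx -3861.4 - 2.0396 i$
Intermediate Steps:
$o{\left(W \right)} = \sqrt{-8 + W}$
$v{\left(B \right)} = 3 - B - B^{2} - \frac{2 B^{2}}{-20 + B}$ ($v{\left(B \right)} = 3 - \left(\left(B^{2} + \frac{B + B}{B - 20} B\right) + B\right) = 3 - \left(\left(B^{2} + \frac{2 B}{-20 + B} B\right) + B\right) = 3 - \left(\left(B^{2} + \frac{2 B^{2}}{-20 + B}\right) + B\right) = 3 - \left(B + B^{2} + \frac{2 B^{2}}{-20 + B}\right) = 3 - B - B^{2} - \frac{2 B^{2}}{-20 + B}$)
$\left(-14043 + v{\left(o{\left(4 \right)} \right)}\right) + 10175 = \left(-14043 + \frac{-60 - \left(\sqrt{-8 + 4}\right)^{3} + 17 \left(\sqrt{-8 + 4}\right)^{2} + 23 \sqrt{-8 + 4}}{-20 + \sqrt{-8 + 4}}\right) + 10175 = \left(-14043 + \frac{-60 - \left(\sqrt{-4}\right)^{3} + 17 \left(\sqrt{-4}\right)^{2} + 23 \sqrt{-4}}{-20 + \sqrt{-4}}\right) + 10175 = \left(-14043 + \frac{-60 - \left(2 i\right)^{3} + 17 \left(2 i\right)^{2} + 23 \cdot 2 i}{-20 + 2 i}\right) + 10175 = \left(-14043 + \frac{-20 - 2 i}{404} \left(-60 - - 8 i + 17 \left(-4\right) + 46 i\right)\right) + 10175 = \left(-14043 + \frac{-20 - 2 i}{404} \left(-60 + 8 i - 68 + 46 i\right)\right) + 10175 = \left(-14043 + \frac{-20 - 2 i}{404} \left(-128 + 54 i\right)\right) + 10175 = \left(-14043 + \frac{\left(-128 + 54 i\right) \left(-20 - 2 i\right)}{404}\right) + 10175 = -3868 + \frac{\left(-128 + 54 i\right) \left(-20 - 2 i\right)}{404}$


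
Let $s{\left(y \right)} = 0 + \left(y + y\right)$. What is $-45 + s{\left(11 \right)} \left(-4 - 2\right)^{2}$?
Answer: $747$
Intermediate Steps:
$s{\left(y \right)} = 2 y$ ($s{\left(y \right)} = 0 + 2 y = 2 y$)
$-45 + s{\left(11 \right)} \left(-4 - 2\right)^{2} = -45 + 2 \cdot 11 \left(-4 - 2\right)^{2} = -45 + 22 \left(-6\right)^{2} = -45 + 22 \cdot 36 = -45 + 792 = 747$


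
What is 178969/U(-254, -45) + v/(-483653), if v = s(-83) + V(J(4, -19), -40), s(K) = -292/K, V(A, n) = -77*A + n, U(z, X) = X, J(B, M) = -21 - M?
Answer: -7184388620761/1806443955 ≈ -3977.1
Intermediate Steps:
V(A, n) = n - 77*A
v = 9754/83 (v = -292/(-83) + (-40 - 77*(-21 - 1*(-19))) = -292*(-1/83) + (-40 - 77*(-21 + 19)) = 292/83 + (-40 - 77*(-2)) = 292/83 + (-40 + 154) = 292/83 + 114 = 9754/83 ≈ 117.52)
178969/U(-254, -45) + v/(-483653) = 178969/(-45) + (9754/83)/(-483653) = 178969*(-1/45) + (9754/83)*(-1/483653) = -178969/45 - 9754/40143199 = -7184388620761/1806443955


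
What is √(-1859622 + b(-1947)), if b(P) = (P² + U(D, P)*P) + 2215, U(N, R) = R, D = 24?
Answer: √5724211 ≈ 2392.5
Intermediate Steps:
b(P) = 2215 + 2*P² (b(P) = (P² + P*P) + 2215 = (P² + P²) + 2215 = 2*P² + 2215 = 2215 + 2*P²)
√(-1859622 + b(-1947)) = √(-1859622 + (2215 + 2*(-1947)²)) = √(-1859622 + (2215 + 2*3790809)) = √(-1859622 + (2215 + 7581618)) = √(-1859622 + 7583833) = √5724211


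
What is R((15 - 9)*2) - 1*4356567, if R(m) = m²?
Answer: -4356423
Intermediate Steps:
R((15 - 9)*2) - 1*4356567 = ((15 - 9)*2)² - 1*4356567 = (6*2)² - 4356567 = 12² - 4356567 = 144 - 4356567 = -4356423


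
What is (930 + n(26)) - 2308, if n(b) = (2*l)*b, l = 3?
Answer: -1222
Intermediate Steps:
n(b) = 6*b (n(b) = (2*3)*b = 6*b)
(930 + n(26)) - 2308 = (930 + 6*26) - 2308 = (930 + 156) - 2308 = 1086 - 2308 = -1222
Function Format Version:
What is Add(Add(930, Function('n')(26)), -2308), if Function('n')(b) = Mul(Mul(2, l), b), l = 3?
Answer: -1222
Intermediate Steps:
Function('n')(b) = Mul(6, b) (Function('n')(b) = Mul(Mul(2, 3), b) = Mul(6, b))
Add(Add(930, Function('n')(26)), -2308) = Add(Add(930, Mul(6, 26)), -2308) = Add(Add(930, 156), -2308) = Add(1086, -2308) = -1222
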